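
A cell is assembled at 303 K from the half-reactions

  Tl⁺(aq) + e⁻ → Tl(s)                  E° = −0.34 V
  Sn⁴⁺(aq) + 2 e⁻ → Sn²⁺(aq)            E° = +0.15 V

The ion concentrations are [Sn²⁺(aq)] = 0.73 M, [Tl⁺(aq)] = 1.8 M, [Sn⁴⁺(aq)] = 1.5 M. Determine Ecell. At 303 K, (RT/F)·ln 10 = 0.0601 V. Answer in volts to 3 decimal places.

+0.484 V

Since E°(Sn⁴⁺/Sn²⁺) > E°(Tl⁺/Tl), Sn⁴⁺/Sn²⁺ serves as the cathode.
E°cell = +0.15 − (−0.34) = +0.49 V, with n = 2 electrons transferred.
The balanced reaction is Sn⁴⁺(aq) + 2 Tl(s) → Sn²⁺(aq) + 2 Tl⁺(aq), so Q = ([Sn²⁺(aq)]·[Tl⁺(aq)]^2) / [Sn⁴⁺(aq)] = 1.58 and log Q = 0.198.
E = E° − (0.0601/n)·log Q = +0.49 − (0.0601/2)(0.198) = +0.484 V.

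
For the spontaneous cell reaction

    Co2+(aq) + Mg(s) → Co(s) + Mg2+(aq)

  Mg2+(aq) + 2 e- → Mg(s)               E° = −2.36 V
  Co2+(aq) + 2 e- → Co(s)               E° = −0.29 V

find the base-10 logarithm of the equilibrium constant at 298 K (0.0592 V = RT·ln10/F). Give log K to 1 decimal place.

log K = 69.9

The Co²⁺/Co couple is reduced (cathode); E°cell = −0.29 − (−2.36) = +2.07 V with n = 2.
At equilibrium E = 0, so log K = nE°cell / 0.0592 = (2)(+2.07) / 0.0592 = 69.9.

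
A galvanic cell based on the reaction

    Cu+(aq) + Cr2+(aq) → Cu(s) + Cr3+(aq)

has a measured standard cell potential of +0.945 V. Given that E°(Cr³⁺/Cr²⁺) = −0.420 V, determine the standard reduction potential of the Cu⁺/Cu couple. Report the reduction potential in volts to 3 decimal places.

+0.525 V

In the reaction as written the Cu⁺/Cu couple is reduced (cathode) and Cr³⁺/Cr²⁺ is oxidized (anode), so E°cell = E°(Cu⁺/Cu) − E°(Cr³⁺/Cr²⁺).
E°(Cu⁺/Cu) = E°cell + E°(anode) = +0.945 + (−0.420) = +0.525 V.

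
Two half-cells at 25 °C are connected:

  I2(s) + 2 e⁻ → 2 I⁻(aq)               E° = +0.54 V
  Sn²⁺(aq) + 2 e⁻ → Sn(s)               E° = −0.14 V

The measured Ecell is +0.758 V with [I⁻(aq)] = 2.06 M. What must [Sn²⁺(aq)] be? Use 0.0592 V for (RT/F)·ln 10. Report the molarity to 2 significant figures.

0.00055 M

The I₂/I⁻ couple has the larger reduction potential, so it is the cathode: E°cell = +0.54 − (−0.14) = +0.68 V and n = 2.
From the Nernst equation, log Q = n(E° − E)/0.0592 = 2·(+0.68 − (+0.758))/0.0592 = −2.635.
For I2(s) + Sn(s) → 2 I⁻(aq) + Sn²⁺(aq), the reaction quotient is Q = [I⁻(aq)]^2·[Sn²⁺(aq)].
Solving for the unknown gives log [Sn²⁺(aq)] = −3.263, so [Sn²⁺(aq)] ≈ 0.00055 M.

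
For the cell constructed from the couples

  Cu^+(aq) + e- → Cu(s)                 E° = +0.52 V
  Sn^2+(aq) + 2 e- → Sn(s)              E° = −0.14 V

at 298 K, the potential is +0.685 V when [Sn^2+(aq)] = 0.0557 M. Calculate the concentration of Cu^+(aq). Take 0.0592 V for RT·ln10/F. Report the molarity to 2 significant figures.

With Cu⁺/Cu at the cathode and Sn²⁺/Sn at the anode, E°cell = +0.52 − (−0.14) = +0.66 V (n = 2).
Since E = E° − (0.0592/n)·log Q, log Q = n(E° − E)/0.0592 = −0.845.
The balanced reaction is 2 Cu^+(aq) + Sn(s) → 2 Cu(s) + Sn^2+(aq), so Q = [Sn^2+(aq)] / [Cu^+(aq)]^2.
Substituting the known concentrations and solving, log [Cu^+(aq)] = −0.205 and [Cu^+(aq)] = 0.62 M.

0.62 M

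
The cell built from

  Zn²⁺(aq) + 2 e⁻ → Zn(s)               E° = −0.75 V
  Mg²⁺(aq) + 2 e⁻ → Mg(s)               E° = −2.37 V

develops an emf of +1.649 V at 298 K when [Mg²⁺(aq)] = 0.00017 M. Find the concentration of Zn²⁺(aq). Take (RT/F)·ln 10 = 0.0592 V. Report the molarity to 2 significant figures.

Zn²⁺/Zn is the cathode (higher E°); E°cell = −0.75 − (−2.37) = +1.62 V with n = 2.
From the Nernst equation, log Q = n(E° − E)/0.0592 = 2·(+1.62 − (+1.649))/0.0592 = −0.980.
For Zn²⁺(aq) + Mg(s) → Zn(s) + Mg²⁺(aq), the reaction quotient is Q = [Mg²⁺(aq)] / [Zn²⁺(aq)].
Solving for the unknown gives log [Zn²⁺(aq)] = −2.790, so [Zn²⁺(aq)] ≈ 0.0016 M.

0.0016 M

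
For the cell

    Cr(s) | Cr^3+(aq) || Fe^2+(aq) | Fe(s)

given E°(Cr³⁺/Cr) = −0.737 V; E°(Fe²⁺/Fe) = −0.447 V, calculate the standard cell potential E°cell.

By convention the left-hand electrode in cell notation is the anode (oxidation) and the right-hand electrode is the cathode (reduction).
E°cell = E°(right) − E°(left) = −0.447 − (−0.737) = +0.290 V.

+0.290 V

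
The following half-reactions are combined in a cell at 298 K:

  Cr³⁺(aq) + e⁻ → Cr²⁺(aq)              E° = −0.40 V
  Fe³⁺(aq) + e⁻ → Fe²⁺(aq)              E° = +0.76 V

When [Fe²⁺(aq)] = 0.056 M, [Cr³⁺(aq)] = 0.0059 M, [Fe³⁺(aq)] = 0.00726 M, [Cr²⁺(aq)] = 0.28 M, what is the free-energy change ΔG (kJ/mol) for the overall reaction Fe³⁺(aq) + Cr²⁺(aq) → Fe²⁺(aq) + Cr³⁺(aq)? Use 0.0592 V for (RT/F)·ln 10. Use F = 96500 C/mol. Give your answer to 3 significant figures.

With Fe³⁺/Fe²⁺ reduced at the cathode, E°cell = +0.76 − (−0.40) = +1.16 V and n = 1.
Q = ([Fe²⁺(aq)]·[Cr³⁺(aq)]) / ([Fe³⁺(aq)]·[Cr²⁺(aq)]) = 0.163, so log Q = −0.789 and E = +1.16 − (0.0592/1)(−0.789) = +1.2067 V.
ΔG = −nFE = −(1)(96500)(+1.2067) J/mol = −116 kJ/mol.

−116 kJ/mol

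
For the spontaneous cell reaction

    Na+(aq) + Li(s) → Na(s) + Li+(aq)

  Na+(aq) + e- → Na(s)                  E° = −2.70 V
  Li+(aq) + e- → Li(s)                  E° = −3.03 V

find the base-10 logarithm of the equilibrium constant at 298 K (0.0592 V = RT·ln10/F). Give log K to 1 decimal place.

The Na⁺/Na couple is reduced (cathode); E°cell = −2.70 − (−3.03) = +0.33 V with n = 1.
At equilibrium E = 0, so log K = nE°cell / 0.0592 = (1)(+0.33) / 0.0592 = 5.6.

log K = 5.6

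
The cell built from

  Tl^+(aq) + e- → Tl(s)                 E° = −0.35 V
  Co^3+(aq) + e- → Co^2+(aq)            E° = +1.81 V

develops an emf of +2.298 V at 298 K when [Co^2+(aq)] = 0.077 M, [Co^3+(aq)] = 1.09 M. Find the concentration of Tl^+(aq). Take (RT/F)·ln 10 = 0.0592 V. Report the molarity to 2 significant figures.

0.066 M

With Co³⁺/Co²⁺ at the cathode and Tl⁺/Tl at the anode, E°cell = +1.81 − (−0.35) = +2.16 V (n = 1).
From the Nernst equation, log Q = n(E° − E)/0.0592 = 1·(+2.16 − (+2.298))/0.0592 = −2.331.
The balanced reaction is Co^3+(aq) + Tl(s) → Co^2+(aq) + Tl^+(aq), so Q = ([Co^2+(aq)]·[Tl^+(aq)]) / [Co^3+(aq)].
Solving for the unknown gives log [Tl^+(aq)] = −1.180, so [Tl^+(aq)] ≈ 0.066 M.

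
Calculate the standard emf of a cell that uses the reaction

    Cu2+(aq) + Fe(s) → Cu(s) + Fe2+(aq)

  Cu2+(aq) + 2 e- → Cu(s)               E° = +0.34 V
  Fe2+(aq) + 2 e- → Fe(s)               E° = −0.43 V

In the reaction as written, Cu2+(aq) is reduced (cathode) and Fe2+(aq) is produced by oxidation at the anode.
E°cell = E°(cathode) − E°(anode) = +0.34 − (−0.43) = +0.77 V.

+0.77 V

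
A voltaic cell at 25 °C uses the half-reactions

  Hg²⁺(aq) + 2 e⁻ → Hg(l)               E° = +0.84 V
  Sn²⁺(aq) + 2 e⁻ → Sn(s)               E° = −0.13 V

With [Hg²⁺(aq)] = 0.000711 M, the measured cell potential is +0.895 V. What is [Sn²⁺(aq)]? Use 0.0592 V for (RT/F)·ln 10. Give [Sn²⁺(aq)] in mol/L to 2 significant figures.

The Hg²⁺/Hg couple has the larger reduction potential, so it is the cathode: E°cell = +0.84 − (−0.13) = +0.97 V and n = 2.
Rearranging E = E° − (0.0592/n)·log Q gives log Q = 2(+0.97 − (+0.895))/0.0592 = 2.534.
For Hg²⁺(aq) + Sn(s) → Hg(l) + Sn²⁺(aq), the reaction quotient is Q = [Sn²⁺(aq)] / [Hg²⁺(aq)].
Substituting the known concentrations and solving, log [Sn²⁺(aq)] = −0.614 and [Sn²⁺(aq)] = 0.24 M.

0.24 M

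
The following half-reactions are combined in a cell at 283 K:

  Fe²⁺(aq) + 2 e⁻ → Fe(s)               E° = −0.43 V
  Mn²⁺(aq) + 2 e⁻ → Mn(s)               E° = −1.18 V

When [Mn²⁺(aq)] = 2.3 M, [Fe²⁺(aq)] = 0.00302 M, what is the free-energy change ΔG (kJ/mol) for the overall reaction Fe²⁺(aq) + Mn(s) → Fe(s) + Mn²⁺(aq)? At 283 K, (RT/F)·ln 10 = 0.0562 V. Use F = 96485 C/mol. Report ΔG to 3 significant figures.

−129 kJ/mol

E°cell = −0.43 − (−1.18) = +0.75 V; the balanced reaction transfers n = 2 electrons.
The reaction quotient is [Mn²⁺(aq)] / [Fe²⁺(aq)] = 762; by Nernst, E = +0.75 − (0.0562/2)(2.882) = +0.6690 V.
Then ΔG = −nFE = −2 × 96485 × +0.6690 J/mol = −129 kJ/mol.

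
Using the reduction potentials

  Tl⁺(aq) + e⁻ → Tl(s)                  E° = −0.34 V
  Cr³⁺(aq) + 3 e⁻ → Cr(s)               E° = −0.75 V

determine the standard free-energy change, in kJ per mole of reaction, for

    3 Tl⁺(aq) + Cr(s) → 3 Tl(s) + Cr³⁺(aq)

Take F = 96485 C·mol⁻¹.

−119 kJ/mol

In the reaction as written Tl⁺(aq) is reduced, so the Tl⁺/Tl couple is the cathode and Cr³⁺/Cr is the anode.
E°cell = −0.34 − (−0.75) = +0.41 V; balancing electrons gives n = 3.
ΔG° = −nFE°cell = −(3)(96485)(+0.41) J/mol = −119 kJ/mol.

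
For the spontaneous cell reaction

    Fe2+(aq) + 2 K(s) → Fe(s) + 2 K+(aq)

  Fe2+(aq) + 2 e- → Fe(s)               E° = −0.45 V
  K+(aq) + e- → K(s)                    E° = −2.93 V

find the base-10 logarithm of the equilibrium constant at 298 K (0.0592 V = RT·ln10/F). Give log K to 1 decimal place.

log K = 83.8

The Fe²⁺/Fe couple is reduced (cathode); E°cell = −0.45 − (−2.93) = +2.48 V with n = 2.
At equilibrium E = 0, so log K = nE°cell / 0.0592 = (2)(+2.48) / 0.0592 = 83.8.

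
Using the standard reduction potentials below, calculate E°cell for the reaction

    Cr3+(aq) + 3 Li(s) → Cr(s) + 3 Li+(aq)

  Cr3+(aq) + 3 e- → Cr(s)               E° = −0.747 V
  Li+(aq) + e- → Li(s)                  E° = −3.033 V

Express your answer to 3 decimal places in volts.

+2.286 V

Cr3+(aq) gains electrons, so the Cr³⁺/Cr couple is the cathode; the Li⁺/Li couple is the anode.
E°cell = E°(cathode) − E°(anode) = −0.747 − (−3.033) = +2.286 V.
The positive value indicates the reaction is spontaneous as written.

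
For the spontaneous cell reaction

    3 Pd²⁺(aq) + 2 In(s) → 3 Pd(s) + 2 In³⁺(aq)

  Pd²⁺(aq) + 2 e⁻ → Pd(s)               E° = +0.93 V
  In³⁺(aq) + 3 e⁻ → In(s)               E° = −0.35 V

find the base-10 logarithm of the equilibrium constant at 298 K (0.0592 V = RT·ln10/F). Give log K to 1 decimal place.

The Pd²⁺/Pd couple is reduced (cathode); E°cell = +0.93 − (−0.35) = +1.28 V with n = 6.
At equilibrium E = 0, so log K = nE°cell / 0.0592 = (6)(+1.28) / 0.0592 = 129.7.

log K = 129.7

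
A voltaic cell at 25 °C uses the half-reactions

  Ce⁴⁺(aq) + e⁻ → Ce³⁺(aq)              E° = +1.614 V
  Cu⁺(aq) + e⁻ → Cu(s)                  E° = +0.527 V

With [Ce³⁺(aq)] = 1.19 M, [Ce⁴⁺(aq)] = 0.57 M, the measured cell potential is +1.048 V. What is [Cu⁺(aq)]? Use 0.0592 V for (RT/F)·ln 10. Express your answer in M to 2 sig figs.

The Ce⁴⁺/Ce³⁺ couple has the larger reduction potential, so it is the cathode: E°cell = +1.614 − (+0.527) = +1.087 V and n = 1.
Rearranging E = E° − (0.0592/n)·log Q gives log Q = 1(+1.087 − (+1.048))/0.0592 = 0.659.
The balanced reaction is Ce⁴⁺(aq) + Cu(s) → Ce³⁺(aq) + Cu⁺(aq), so Q = ([Ce³⁺(aq)]·[Cu⁺(aq)]) / [Ce⁴⁺(aq)].
Isolating [Cu⁺(aq)] in Q = 10^{0.659} yields log [Cu⁺(aq)] = 0.339, i.e. 2.2 M.

2.2 M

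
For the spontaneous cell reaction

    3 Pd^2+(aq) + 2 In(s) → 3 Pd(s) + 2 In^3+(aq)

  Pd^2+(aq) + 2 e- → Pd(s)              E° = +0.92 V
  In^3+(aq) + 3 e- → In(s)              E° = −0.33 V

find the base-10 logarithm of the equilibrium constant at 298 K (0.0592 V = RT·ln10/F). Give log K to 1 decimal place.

The Pd²⁺/Pd couple is reduced (cathode); E°cell = +0.92 − (−0.33) = +1.25 V with n = 6.
At equilibrium E = 0, so log K = nE°cell / 0.0592 = (6)(+1.25) / 0.0592 = 126.7.

log K = 126.7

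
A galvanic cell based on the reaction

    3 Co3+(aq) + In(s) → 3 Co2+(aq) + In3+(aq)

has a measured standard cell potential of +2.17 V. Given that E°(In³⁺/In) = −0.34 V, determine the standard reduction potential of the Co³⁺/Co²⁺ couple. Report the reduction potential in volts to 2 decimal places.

+1.83 V

In the reaction as written the Co³⁺/Co²⁺ couple is reduced (cathode) and In³⁺/In is oxidized (anode), so E°cell = E°(Co³⁺/Co²⁺) − E°(In³⁺/In).
E°(Co³⁺/Co²⁺) = E°cell + E°(anode) = +2.17 + (−0.34) = +1.83 V.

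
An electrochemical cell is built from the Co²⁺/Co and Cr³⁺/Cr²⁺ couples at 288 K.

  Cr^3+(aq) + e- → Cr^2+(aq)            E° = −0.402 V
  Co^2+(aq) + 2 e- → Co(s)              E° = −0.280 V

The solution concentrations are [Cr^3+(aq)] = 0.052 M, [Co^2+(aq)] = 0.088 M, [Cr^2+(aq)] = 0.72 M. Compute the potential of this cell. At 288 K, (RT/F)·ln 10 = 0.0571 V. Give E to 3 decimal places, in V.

+0.157 V

Co²⁺/Co is reduced (cathode, E° = −0.280 V) and Cr³⁺/Cr²⁺ is oxidized (anode).
E°cell = −0.280 − (−0.402) = +0.122 V, with n = 2 electrons transferred.
For the overall reaction Co^2+(aq) + 2 Cr^2+(aq) → Co(s) + 2 Cr^3+(aq), Q = [Cr^3+(aq)]^2 / ([Co^2+(aq)]·[Cr^2+(aq)]^2) = 0.0593, giving log Q = −1.227.
Applying E = E° − (RT ln10/nF)·log Q gives +0.122 − (0.0571/2)(−1.227) = +0.157 V.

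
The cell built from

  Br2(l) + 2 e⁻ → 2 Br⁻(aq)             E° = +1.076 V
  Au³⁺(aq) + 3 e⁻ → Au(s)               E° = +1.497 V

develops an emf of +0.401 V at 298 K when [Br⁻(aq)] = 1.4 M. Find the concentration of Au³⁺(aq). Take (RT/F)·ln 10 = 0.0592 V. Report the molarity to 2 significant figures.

With Au³⁺/Au at the cathode and Br₂/Br⁻ at the anode, E°cell = +1.497 − (+1.076) = +0.421 V (n = 6).
Rearranging E = E° − (0.0592/n)·log Q gives log Q = 6(+0.421 − (+0.401))/0.0592 = 2.027.
Balancing electrons gives 2 Au³⁺(aq) + 6 Br⁻(aq) → 2 Au(s) + 3 Br2(l); thus Q = 1 / ([Au³⁺(aq)]^2·[Br⁻(aq)]^6).
Substituting the known concentrations and solving, log [Au³⁺(aq)] = −1.452 and [Au³⁺(aq)] = 0.035 M.

0.035 M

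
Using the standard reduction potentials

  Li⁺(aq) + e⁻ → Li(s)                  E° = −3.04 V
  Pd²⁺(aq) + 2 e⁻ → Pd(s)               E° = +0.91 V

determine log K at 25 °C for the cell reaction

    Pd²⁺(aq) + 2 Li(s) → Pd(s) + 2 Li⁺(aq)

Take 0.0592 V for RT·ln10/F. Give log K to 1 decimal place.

log K = 133.4

The Pd²⁺/Pd couple is reduced (cathode); E°cell = +0.91 − (−3.04) = +3.95 V with n = 2.
At equilibrium E = 0, so log K = nE°cell / 0.0592 = (2)(+3.95) / 0.0592 = 133.4.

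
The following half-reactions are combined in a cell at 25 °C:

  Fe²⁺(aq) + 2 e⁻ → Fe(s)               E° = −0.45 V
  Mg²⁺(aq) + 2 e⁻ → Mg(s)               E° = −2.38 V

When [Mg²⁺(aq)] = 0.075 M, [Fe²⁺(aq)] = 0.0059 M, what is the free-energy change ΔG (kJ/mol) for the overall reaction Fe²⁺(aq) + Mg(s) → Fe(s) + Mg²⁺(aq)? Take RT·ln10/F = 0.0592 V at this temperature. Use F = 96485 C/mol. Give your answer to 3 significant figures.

−366 kJ/mol

E°cell = −0.45 − (−2.38) = +1.93 V; the balanced reaction transfers n = 2 electrons.
Here Q = [Mg²⁺(aq)] / [Fe²⁺(aq)] = 12.7 (log Q = 1.104), giving E = +1.93 − (0.0592/2)·(1.104) = +1.8973 V.
ΔG = −nFE = −(2)(96485)(+1.8973) J/mol = −366 kJ/mol.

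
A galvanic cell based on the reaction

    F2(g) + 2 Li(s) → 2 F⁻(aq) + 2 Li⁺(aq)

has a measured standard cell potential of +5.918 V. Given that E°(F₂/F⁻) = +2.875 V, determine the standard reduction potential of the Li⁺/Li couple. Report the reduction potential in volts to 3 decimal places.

−3.043 V

In the reaction as written the F₂/F⁻ couple is reduced (cathode) and Li⁺/Li is oxidized (anode), so E°cell = E°(F₂/F⁻) − E°(Li⁺/Li).
E°(Li⁺/Li) = E°(cathode) − E°cell = +2.875 − (+5.918) = −3.043 V.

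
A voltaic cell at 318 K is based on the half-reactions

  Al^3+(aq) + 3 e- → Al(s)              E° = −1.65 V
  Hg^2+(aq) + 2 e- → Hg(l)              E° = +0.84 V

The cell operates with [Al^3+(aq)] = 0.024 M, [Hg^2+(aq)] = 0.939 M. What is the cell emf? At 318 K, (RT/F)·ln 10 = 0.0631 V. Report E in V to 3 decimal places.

The Hg²⁺/Hg couple has the more positive E°, so it is the cathode; Al³⁺/Al is the anode.
E°cell = E°cat − E°an = +0.84 − (−1.65) = +2.49 V; n = 6.
The balanced reaction is 3 Hg^2+(aq) + 2 Al(s) → 3 Hg(l) + 2 Al^3+(aq), so Q = [Al^3+(aq)]^2 / [Hg^2+(aq)]^3 = 0.000696 and log Q = −3.158.
By the Nernst equation, E = +2.49 − (0.0631/6)·(−3.158) = +2.523 V.

+2.523 V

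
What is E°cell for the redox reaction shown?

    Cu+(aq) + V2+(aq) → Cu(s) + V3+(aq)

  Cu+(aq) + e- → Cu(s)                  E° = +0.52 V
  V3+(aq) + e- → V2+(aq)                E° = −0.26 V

+0.78 V

In the reaction as written, Cu+(aq) is reduced (cathode) and V3+(aq) is produced by oxidation at the anode.
E°cell = E°(cathode) − E°(anode) = +0.52 − (−0.26) = +0.78 V.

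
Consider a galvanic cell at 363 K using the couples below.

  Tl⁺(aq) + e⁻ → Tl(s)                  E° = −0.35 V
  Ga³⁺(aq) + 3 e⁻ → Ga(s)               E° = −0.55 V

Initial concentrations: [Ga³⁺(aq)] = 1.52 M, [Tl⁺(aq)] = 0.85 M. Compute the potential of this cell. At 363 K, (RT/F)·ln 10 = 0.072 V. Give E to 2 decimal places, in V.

Since E°(Tl⁺/Tl) > E°(Ga³⁺/Ga), Tl⁺/Tl serves as the cathode.
E°cell = E°cat − E°an = −0.35 − (−0.55) = +0.20 V; n = 3.
For the overall reaction 3 Tl⁺(aq) + Ga(s) → 3 Tl(s) + Ga³⁺(aq), Q = [Ga³⁺(aq)] / [Tl⁺(aq)]^3 = 2.48, giving log Q = 0.394.
E = E° − (0.072/n)·log Q = +0.20 − (0.072/3)(0.394) = +0.19 V.

+0.19 V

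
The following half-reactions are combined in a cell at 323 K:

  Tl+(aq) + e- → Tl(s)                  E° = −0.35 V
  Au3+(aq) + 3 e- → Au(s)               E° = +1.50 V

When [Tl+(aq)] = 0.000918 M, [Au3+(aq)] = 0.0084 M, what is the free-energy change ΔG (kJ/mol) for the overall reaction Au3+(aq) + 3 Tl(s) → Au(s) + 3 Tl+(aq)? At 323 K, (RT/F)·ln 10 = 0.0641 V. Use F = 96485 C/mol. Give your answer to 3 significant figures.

−579 kJ/mol

The standard cell potential is +1.50 − (−0.35) = +1.85 V, with n = 3 electrons in the balanced equation.
Q = [Tl+(aq)]^3 / [Au3+(aq)] = 9.21×10^−8, so log Q = −7.036 and E = +1.85 − (0.0641/3)(−7.036) = +2.0003 V.
Then ΔG = −nFE = −3 × 96485 × +2.0003 J/mol = −579 kJ/mol.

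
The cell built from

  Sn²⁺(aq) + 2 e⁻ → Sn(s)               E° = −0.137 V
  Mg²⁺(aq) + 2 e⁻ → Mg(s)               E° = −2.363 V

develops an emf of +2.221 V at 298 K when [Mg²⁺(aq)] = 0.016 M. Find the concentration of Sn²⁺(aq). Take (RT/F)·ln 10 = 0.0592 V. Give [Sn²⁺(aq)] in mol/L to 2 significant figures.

With Sn²⁺/Sn at the cathode and Mg²⁺/Mg at the anode, E°cell = −0.137 − (−2.363) = +2.226 V (n = 2).
From the Nernst equation, log Q = n(E° − E)/0.0592 = 2·(+2.226 − (+2.221))/0.0592 = 0.169.
Balancing electrons gives Sn²⁺(aq) + Mg(s) → Sn(s) + Mg²⁺(aq); thus Q = [Mg²⁺(aq)] / [Sn²⁺(aq)].
Isolating [Sn²⁺(aq)] in Q = 10^{0.169} yields log [Sn²⁺(aq)] = −1.965, i.e. 0.011 M.

0.011 M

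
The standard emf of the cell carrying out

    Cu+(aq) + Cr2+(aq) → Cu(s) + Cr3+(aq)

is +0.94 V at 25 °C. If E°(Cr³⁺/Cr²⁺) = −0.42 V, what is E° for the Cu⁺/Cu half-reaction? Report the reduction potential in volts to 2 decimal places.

+0.52 V

In the reaction as written the Cu⁺/Cu couple is reduced (cathode) and Cr³⁺/Cr²⁺ is oxidized (anode), so E°cell = E°(Cu⁺/Cu) − E°(Cr³⁺/Cr²⁺).
E°(Cu⁺/Cu) = E°cell + E°(anode) = +0.94 + (−0.42) = +0.52 V.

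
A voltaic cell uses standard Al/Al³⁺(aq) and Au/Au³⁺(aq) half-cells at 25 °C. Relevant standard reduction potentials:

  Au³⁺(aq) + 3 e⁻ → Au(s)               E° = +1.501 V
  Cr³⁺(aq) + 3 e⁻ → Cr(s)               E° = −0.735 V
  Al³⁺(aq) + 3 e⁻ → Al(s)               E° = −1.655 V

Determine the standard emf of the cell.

+3.156 V

The Au³⁺/Au couple has the higher E°, so Au ion is reduced (cathode) and Al is oxidized (anode).
E°cell = E°(cathode) − E°(anode) = +1.501 − (−1.655) = +3.156 V.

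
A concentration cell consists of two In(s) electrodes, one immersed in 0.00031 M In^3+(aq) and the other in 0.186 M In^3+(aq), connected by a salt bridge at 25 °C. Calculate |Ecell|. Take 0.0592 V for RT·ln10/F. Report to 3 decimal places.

For a concentration cell E°cell = 0, since both electrodes use the same couple.
The compartment with the higher In^3+(aq) concentration (0.186 M) acts as the cathode; ions are reduced there and produced at the dilute (0.00031 M) anode.
With n = 3, Ecell = −(0.0592/3)·log([dilute]/[conc]) = −(0.0592/3)·log(0.00031/0.186) = +0.055 V.

0.055 V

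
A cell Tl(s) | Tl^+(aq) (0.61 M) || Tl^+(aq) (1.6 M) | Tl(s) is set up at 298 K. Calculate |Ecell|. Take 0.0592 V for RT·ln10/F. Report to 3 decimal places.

0.025 V

For a concentration cell E°cell = 0, since both electrodes use the same couple.
The compartment with the higher Tl^+(aq) concentration (1.6 M) acts as the cathode; ions are reduced there and produced at the dilute (0.61 M) anode.
With n = 1, Ecell = −(0.0592/1)·log([dilute]/[conc]) = −(0.0592/1)·log(0.61/1.6) = +0.025 V.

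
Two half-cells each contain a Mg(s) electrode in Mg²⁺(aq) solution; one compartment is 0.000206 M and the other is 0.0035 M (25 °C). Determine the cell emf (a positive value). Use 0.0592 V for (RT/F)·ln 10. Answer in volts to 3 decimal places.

0.036 V

For a concentration cell E°cell = 0, since both electrodes use the same couple.
The compartment with the higher Mg²⁺(aq) concentration (0.0035 M) acts as the cathode; ions are reduced there and produced at the dilute (0.000206 M) anode.
With n = 2, Ecell = −(0.0592/2)·log([dilute]/[conc]) = −(0.0592/2)·log(0.000206/0.0035) = +0.036 V.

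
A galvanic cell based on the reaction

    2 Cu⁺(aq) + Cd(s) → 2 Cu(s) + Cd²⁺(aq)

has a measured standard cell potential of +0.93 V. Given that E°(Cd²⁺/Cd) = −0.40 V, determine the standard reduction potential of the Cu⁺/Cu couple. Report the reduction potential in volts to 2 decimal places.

+0.53 V

In the reaction as written the Cu⁺/Cu couple is reduced (cathode) and Cd²⁺/Cd is oxidized (anode), so E°cell = E°(Cu⁺/Cu) − E°(Cd²⁺/Cd).
E°(Cu⁺/Cu) = E°cell + E°(anode) = +0.93 + (−0.40) = +0.53 V.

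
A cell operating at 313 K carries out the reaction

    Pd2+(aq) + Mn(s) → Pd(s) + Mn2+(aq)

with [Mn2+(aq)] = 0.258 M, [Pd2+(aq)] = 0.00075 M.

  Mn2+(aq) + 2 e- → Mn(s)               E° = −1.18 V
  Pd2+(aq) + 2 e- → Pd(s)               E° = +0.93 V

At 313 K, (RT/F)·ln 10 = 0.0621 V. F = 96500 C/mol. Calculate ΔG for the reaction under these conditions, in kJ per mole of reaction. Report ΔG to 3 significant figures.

−392 kJ/mol

E°cell = +0.93 − (−1.18) = +2.11 V; the balanced reaction transfers n = 2 electrons.
Q = [Mn2+(aq)] / [Pd2+(aq)] = 344, so log Q = 2.537 and E = +2.11 − (0.0621/2)(2.537) = +2.0312 V.
Finally ΔG = −nFE = −(2)(96500 C/mol)(+2.0312 V) = −392 kJ/mol.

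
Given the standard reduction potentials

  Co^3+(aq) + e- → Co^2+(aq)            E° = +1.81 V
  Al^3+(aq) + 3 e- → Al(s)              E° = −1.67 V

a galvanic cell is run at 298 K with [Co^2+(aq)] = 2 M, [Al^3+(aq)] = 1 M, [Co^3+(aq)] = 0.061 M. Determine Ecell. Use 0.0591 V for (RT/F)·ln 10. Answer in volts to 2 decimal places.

The Co³⁺/Co²⁺ couple has the more positive E°, so it is the cathode; Al³⁺/Al is the anode.
The standard potential is +1.81 − (−1.67) = +3.48 V and the balanced reaction transfers n = 3 electrons.
For the overall reaction 3 Co^3+(aq) + Al(s) → 3 Co^2+(aq) + Al^3+(aq), Q = ([Co^2+(aq)]^3·[Al^3+(aq)]) / [Co^3+(aq)]^3 = 3.52×10^4, giving log Q = 4.547.
E = E° − (0.0591/n)·log Q = +3.48 − (0.0591/3)(4.547) = +3.39 V.

+3.39 V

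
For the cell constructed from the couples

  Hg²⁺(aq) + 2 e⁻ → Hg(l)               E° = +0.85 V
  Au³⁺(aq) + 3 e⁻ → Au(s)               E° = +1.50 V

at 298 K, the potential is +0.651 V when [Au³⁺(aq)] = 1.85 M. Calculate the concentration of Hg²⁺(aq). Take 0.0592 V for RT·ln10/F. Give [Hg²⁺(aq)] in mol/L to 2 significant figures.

Au³⁺/Au is the cathode (higher E°); E°cell = +1.50 − (+0.85) = +0.65 V with n = 6.
From the Nernst equation, log Q = n(E° − E)/0.0592 = 6·(+0.65 − (+0.651))/0.0592 = −0.101.
Balancing electrons gives 2 Au³⁺(aq) + 3 Hg(l) → 2 Au(s) + 3 Hg²⁺(aq); thus Q = [Hg²⁺(aq)]^3 / [Au³⁺(aq)]^2.
Solving for the unknown gives log [Hg²⁺(aq)] = 0.144, so [Hg²⁺(aq)] ≈ 1.4 M.

1.4 M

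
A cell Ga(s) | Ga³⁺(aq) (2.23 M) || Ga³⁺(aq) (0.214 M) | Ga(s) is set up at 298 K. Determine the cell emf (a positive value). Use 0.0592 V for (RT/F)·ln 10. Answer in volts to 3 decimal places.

0.020 V

For a concentration cell E°cell = 0, since both electrodes use the same couple.
The compartment with the higher Ga³⁺(aq) concentration (2.23 M) acts as the cathode; ions are reduced there and produced at the dilute (0.214 M) anode.
With n = 3, Ecell = −(0.0592/3)·log([dilute]/[conc]) = −(0.0592/3)·log(0.214/2.23) = +0.020 V.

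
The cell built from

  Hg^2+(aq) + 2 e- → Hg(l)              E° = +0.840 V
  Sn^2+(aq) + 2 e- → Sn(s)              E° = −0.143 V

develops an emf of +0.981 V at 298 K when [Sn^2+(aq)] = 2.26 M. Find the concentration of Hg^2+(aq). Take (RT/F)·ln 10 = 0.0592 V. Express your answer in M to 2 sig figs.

Hg²⁺/Hg is the cathode (higher E°); E°cell = +0.840 − (−0.143) = +0.983 V with n = 2.
Since E = E° − (0.0592/n)·log Q, log Q = n(E° − E)/0.0592 = 0.068.
The balanced reaction is Hg^2+(aq) + Sn(s) → Hg(l) + Sn^2+(aq), so Q = [Sn^2+(aq)] / [Hg^2+(aq)].
Solving for the unknown gives log [Hg^2+(aq)] = 0.286, so [Hg^2+(aq)] ≈ 1.9 M.

1.9 M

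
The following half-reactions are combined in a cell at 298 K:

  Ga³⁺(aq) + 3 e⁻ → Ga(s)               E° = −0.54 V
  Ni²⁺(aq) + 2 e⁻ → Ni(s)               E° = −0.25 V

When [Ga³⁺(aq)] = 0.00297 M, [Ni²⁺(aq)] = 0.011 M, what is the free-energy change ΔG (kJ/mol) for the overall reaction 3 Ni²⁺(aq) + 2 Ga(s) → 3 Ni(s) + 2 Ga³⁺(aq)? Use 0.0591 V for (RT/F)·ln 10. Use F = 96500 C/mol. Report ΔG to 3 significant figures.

E°cell = −0.25 − (−0.54) = +0.29 V; the balanced reaction transfers n = 6 electrons.
Q = [Ga³⁺(aq)]^2 / [Ni²⁺(aq)]^3 = 6.63, so log Q = 0.821 and E = +0.29 − (0.0591/6)(0.821) = +0.2819 V.
ΔG = −nFE = −(6)(96500)(+0.2819) J/mol = −163 kJ/mol.

−163 kJ/mol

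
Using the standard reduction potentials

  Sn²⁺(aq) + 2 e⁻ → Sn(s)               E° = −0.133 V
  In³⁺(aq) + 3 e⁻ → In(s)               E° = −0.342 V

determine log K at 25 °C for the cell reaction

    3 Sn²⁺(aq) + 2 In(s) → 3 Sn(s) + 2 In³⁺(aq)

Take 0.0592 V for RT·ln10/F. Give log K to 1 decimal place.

The Sn²⁺/Sn couple is reduced (cathode); E°cell = −0.133 − (−0.342) = +0.209 V with n = 6.
At equilibrium E = 0, so log K = nE°cell / 0.0592 = (6)(+0.209) / 0.0592 = 21.2.

log K = 21.2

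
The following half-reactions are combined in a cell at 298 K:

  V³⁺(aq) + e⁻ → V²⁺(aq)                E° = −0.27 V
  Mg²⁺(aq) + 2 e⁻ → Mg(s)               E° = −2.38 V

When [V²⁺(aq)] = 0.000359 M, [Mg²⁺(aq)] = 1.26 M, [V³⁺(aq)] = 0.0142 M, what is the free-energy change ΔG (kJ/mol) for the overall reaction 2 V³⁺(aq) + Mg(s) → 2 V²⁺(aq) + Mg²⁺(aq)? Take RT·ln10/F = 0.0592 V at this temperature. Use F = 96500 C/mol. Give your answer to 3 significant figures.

−425 kJ/mol

With V³⁺/V²⁺ reduced at the cathode, E°cell = −0.27 − (−2.38) = +2.11 V and n = 2.
Q = ([V²⁺(aq)]^2·[Mg²⁺(aq)]) / [V³⁺(aq)]^2 = 0.000805, so log Q = −3.094 and E = +2.11 − (0.0592/2)(−3.094) = +2.2016 V.
Finally ΔG = −nFE = −(2)(96500 C/mol)(+2.2016 V) = −425 kJ/mol.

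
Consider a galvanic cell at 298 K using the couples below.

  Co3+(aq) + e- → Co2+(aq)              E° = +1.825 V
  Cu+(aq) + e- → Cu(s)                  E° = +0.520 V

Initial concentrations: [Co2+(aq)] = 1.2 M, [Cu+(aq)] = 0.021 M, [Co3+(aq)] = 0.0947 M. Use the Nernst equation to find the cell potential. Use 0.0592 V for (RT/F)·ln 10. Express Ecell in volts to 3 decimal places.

The Co³⁺/Co²⁺ couple has the more positive E°, so it is the cathode; Cu⁺/Cu is the anode.
E°cell = E°cat − E°an = +1.825 − (+0.520) = +1.305 V; n = 1.
Balancing gives Co3+(aq) + Cu(s) → Co2+(aq) + Cu+(aq); hence Q = ([Co2+(aq)]·[Cu+(aq)]) / [Co3+(aq)] = 0.266 (log Q = −0.575).
By the Nernst equation, E = +1.305 − (0.0592/1)·(−0.575) = +1.339 V.

+1.339 V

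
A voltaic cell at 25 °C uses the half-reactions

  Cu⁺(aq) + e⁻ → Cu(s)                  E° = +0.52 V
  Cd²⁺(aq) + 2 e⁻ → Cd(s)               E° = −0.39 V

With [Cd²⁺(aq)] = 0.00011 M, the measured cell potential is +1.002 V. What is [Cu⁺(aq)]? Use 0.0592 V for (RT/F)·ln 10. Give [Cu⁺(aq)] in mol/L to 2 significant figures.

Cu⁺/Cu is the cathode (higher E°); E°cell = +0.52 − (−0.39) = +0.91 V with n = 2.
Rearranging E = E° − (0.0592/n)·log Q gives log Q = 2(+0.91 − (+1.002))/0.0592 = −3.108.
The balanced reaction is 2 Cu⁺(aq) + Cd(s) → 2 Cu(s) + Cd²⁺(aq), so Q = [Cd²⁺(aq)] / [Cu⁺(aq)]^2.
Substituting the known concentrations and solving, log [Cu⁺(aq)] = −0.425 and [Cu⁺(aq)] = 0.38 M.

0.38 M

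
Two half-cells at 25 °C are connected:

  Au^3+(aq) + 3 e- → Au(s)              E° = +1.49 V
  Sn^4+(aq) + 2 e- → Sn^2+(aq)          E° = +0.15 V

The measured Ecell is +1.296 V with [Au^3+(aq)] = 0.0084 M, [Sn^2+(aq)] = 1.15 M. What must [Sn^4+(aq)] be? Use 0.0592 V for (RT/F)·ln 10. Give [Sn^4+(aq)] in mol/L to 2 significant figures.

The Au³⁺/Au couple has the larger reduction potential, so it is the cathode: E°cell = +1.49 − (+0.15) = +1.34 V and n = 6.
From the Nernst equation, log Q = n(E° − E)/0.0592 = 6·(+1.34 − (+1.296))/0.0592 = 4.459.
Balancing electrons gives 2 Au^3+(aq) + 3 Sn^2+(aq) → 2 Au(s) + 3 Sn^4+(aq); thus Q = [Sn^4+(aq)]^3 / ([Au^3+(aq)]^2·[Sn^2+(aq)]^3).
Substituting the known concentrations and solving, log [Sn^4+(aq)] = 0.163 and [Sn^4+(aq)] = 1.5 M.

1.5 M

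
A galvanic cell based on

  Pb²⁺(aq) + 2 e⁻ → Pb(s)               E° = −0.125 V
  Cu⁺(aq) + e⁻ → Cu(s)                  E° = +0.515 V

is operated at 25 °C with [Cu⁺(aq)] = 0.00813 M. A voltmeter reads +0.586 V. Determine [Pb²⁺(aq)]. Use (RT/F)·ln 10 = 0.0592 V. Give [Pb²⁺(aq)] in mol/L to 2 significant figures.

With Cu⁺/Cu at the cathode and Pb²⁺/Pb at the anode, E°cell = +0.515 − (−0.125) = +0.640 V (n = 2).
Rearranging E = E° − (0.0592/n)·log Q gives log Q = 2(+0.640 − (+0.586))/0.0592 = 1.824.
For 2 Cu⁺(aq) + Pb(s) → 2 Cu(s) + Pb²⁺(aq), the reaction quotient is Q = [Pb²⁺(aq)] / [Cu⁺(aq)]^2.
Isolating [Pb²⁺(aq)] in Q = 10^{1.824} yields log [Pb²⁺(aq)] = −2.356, i.e. 0.0044 M.

0.0044 M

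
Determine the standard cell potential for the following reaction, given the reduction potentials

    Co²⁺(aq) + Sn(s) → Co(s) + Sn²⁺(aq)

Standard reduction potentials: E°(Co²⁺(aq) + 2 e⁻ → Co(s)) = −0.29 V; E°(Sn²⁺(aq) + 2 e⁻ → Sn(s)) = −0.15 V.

Co²⁺(aq) gains electrons, so the Co²⁺/Co couple is the cathode; the Sn²⁺/Sn couple is the anode.
E°cell = E°(cathode) − E°(anode) = −0.29 − (−0.15) = −0.14 V.

−0.14 V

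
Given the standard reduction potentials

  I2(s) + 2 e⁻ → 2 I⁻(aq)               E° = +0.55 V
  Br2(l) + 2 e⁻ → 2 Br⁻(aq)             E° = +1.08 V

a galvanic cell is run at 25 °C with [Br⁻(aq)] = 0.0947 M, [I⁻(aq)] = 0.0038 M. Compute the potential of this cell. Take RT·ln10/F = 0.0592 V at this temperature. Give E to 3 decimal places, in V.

+0.447 V

Since E°(Br₂/Br⁻) > E°(I₂/I⁻), Br₂/Br⁻ serves as the cathode.
E°cell = E°cat − E°an = +1.08 − (+0.55) = +0.53 V; n = 2.
For the overall reaction Br2(l) + 2 I⁻(aq) → 2 Br⁻(aq) + I2(s), Q = [Br⁻(aq)]^2 / [I⁻(aq)]^2 = 621, giving log Q = 2.793.
Applying E = E° − (RT ln10/nF)·log Q gives +0.53 − (0.0592/2)(2.793) = +0.447 V.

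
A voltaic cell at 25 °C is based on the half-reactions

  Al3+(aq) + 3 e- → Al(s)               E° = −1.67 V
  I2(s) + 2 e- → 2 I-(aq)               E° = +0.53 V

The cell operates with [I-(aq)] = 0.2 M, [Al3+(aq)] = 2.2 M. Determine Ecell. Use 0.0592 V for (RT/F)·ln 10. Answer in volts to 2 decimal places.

+2.23 V

I₂/I⁻ is reduced (cathode, E° = +0.53 V) and Al³⁺/Al is oxidized (anode).
The standard potential is +0.53 − (−1.67) = +2.20 V and the balanced reaction transfers n = 6 electrons.
The balanced reaction is 3 I2(s) + 2 Al(s) → 6 I-(aq) + 2 Al3+(aq), so Q = [I-(aq)]^6·[Al3+(aq)]^2 = 0.00031 and log Q = −3.509.
E = E° − (0.0592/n)·log Q = +2.20 − (0.0592/6)(−3.509) = +2.23 V.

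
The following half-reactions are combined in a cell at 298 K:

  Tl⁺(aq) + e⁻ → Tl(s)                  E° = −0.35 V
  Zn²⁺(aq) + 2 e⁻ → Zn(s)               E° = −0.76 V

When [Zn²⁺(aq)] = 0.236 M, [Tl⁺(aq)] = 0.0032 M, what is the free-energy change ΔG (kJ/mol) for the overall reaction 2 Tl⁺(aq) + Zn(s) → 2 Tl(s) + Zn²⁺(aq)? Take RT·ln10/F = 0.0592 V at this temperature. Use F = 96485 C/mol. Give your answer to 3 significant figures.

E°cell = −0.35 − (−0.76) = +0.41 V; the balanced reaction transfers n = 2 electrons.
The reaction quotient is [Zn²⁺(aq)] / [Tl⁺(aq)]^2 = 2.3×10^4; by Nernst, E = +0.41 − (0.0592/2)(4.363) = +0.2809 V.
Finally ΔG = −nFE = −(2)(96485 C/mol)(+0.2809 V) = −54.2 kJ/mol.

−54.2 kJ/mol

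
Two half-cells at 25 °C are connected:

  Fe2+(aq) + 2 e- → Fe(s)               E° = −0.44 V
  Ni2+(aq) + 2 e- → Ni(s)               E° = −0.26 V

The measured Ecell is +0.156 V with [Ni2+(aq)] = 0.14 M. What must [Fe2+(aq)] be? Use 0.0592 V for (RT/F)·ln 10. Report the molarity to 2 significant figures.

The Ni²⁺/Ni couple has the larger reduction potential, so it is the cathode: E°cell = −0.26 − (−0.44) = +0.18 V and n = 2.
Rearranging E = E° − (0.0592/n)·log Q gives log Q = 2(+0.18 − (+0.156))/0.0592 = 0.811.
Balancing electrons gives Ni2+(aq) + Fe(s) → Ni(s) + Fe2+(aq); thus Q = [Fe2+(aq)] / [Ni2+(aq)].
Isolating [Fe2+(aq)] in Q = 10^{0.811} yields log [Fe2+(aq)] = −0.043, i.e. 0.91 M.

0.91 M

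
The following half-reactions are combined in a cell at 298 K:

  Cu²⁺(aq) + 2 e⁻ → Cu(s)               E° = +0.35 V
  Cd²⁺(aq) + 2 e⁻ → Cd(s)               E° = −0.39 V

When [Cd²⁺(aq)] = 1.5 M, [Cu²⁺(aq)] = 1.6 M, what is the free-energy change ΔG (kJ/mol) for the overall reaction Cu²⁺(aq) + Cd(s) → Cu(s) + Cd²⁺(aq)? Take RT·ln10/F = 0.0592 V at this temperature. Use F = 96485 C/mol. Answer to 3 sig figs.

−143 kJ/mol

E°cell = +0.35 − (−0.39) = +0.74 V; the balanced reaction transfers n = 2 electrons.
Here Q = [Cd²⁺(aq)] / [Cu²⁺(aq)] = 0.938 (log Q = −0.028), giving E = +0.74 − (0.0592/2)·(−0.028) = +0.7408 V.
Finally ΔG = −nFE = −(2)(96485 C/mol)(+0.7408 V) = −143 kJ/mol.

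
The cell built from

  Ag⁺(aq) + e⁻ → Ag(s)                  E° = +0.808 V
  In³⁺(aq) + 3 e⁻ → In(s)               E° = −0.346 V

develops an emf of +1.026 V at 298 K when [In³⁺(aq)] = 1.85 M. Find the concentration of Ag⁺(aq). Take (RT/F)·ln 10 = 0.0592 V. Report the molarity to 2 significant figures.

0.0085 M

Ag⁺/Ag is the cathode (higher E°); E°cell = +0.808 − (−0.346) = +1.154 V with n = 3.
Rearranging E = E° − (0.0592/n)·log Q gives log Q = 3(+1.154 − (+1.026))/0.0592 = 6.486.
For 3 Ag⁺(aq) + In(s) → 3 Ag(s) + In³⁺(aq), the reaction quotient is Q = [In³⁺(aq)] / [Ag⁺(aq)]^3.
Isolating [Ag⁺(aq)] in Q = 10^{6.486} yields log [Ag⁺(aq)] = −2.073, i.e. 0.0085 M.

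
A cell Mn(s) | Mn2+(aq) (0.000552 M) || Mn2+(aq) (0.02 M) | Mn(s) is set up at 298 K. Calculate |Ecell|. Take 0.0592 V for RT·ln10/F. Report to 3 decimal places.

For a concentration cell E°cell = 0, since both electrodes use the same couple.
The compartment with the higher Mn2+(aq) concentration (0.02 M) acts as the cathode; ions are reduced there and produced at the dilute (0.000552 M) anode.
With n = 2, Ecell = −(0.0592/2)·log([dilute]/[conc]) = −(0.0592/2)·log(0.000552/0.02) = +0.046 V.

0.046 V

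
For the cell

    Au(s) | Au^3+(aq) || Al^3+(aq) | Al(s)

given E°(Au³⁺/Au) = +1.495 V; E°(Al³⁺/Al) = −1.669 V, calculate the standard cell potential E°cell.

−3.164 V

By convention the left-hand electrode in cell notation is the anode (oxidation) and the right-hand electrode is the cathode (reduction).
E°cell = E°(right) − E°(left) = −1.669 − (+1.495) = −3.164 V.
The negative sign shows that, as written, the cell would require an external voltage to drive the reaction.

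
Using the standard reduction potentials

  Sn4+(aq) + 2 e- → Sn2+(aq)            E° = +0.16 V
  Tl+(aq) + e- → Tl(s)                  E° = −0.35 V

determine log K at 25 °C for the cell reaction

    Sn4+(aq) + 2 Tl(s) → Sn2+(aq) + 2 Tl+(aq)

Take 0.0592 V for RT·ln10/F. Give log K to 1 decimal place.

log K = 17.2

The Sn⁴⁺/Sn²⁺ couple is reduced (cathode); E°cell = +0.16 − (−0.35) = +0.51 V with n = 2.
At equilibrium E = 0, so log K = nE°cell / 0.0592 = (2)(+0.51) / 0.0592 = 17.2.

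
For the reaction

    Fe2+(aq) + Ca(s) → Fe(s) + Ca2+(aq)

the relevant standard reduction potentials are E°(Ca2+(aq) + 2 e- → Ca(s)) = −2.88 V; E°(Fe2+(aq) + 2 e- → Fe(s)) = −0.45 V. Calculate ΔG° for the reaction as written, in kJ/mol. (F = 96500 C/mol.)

−469 kJ/mol

In the reaction as written Fe2+(aq) is reduced, so the Fe²⁺/Fe couple is the cathode and Ca²⁺/Ca is the anode.
E°cell = −0.45 − (−2.88) = +2.43 V; balancing electrons gives n = 2.
ΔG° = −nFE°cell = −(2)(96500)(+2.43) J/mol = −469 kJ/mol.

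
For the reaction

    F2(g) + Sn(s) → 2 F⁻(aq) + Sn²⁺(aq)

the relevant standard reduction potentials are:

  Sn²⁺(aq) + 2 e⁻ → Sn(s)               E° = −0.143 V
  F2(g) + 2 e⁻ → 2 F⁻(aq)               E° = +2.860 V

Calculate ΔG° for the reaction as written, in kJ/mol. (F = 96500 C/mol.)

In the reaction as written F2(g) is reduced, so the F₂/F⁻ couple is the cathode and Sn²⁺/Sn is the anode.
E°cell = +2.860 − (−0.143) = +3.003 V; balancing electrons gives n = 2.
ΔG° = −nFE°cell = −(2)(96500)(+3.003) J/mol = −580 kJ/mol.

−580 kJ/mol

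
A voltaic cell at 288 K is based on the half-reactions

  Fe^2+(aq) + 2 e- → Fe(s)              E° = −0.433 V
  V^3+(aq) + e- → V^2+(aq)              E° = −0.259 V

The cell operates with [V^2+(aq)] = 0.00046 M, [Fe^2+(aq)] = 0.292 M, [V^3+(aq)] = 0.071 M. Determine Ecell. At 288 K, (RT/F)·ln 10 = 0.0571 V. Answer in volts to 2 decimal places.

V³⁺/V²⁺ is reduced (cathode, E° = −0.259 V) and Fe²⁺/Fe is oxidized (anode).
The standard potential is −0.259 − (−0.433) = +0.174 V and the balanced reaction transfers n = 2 electrons.
For the overall reaction 2 V^3+(aq) + Fe(s) → 2 V^2+(aq) + Fe^2+(aq), Q = ([V^2+(aq)]^2·[Fe^2+(aq)]) / [V^3+(aq)]^2 = 1.23×10^−5, giving log Q = −4.912.
By the Nernst equation, E = +0.174 − (0.0571/2)·(−4.912) = +0.31 V.

+0.31 V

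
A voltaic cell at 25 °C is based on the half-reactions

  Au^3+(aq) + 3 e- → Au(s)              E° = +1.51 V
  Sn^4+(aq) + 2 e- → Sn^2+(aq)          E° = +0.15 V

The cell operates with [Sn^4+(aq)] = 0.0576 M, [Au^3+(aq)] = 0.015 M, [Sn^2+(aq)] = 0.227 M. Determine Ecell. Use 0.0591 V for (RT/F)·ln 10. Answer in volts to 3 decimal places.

The Au³⁺/Au couple has the more positive E°, so it is the cathode; Sn⁴⁺/Sn²⁺ is the anode.
The standard potential is +1.51 − (+0.15) = +1.36 V and the balanced reaction transfers n = 6 electrons.
Balancing gives 2 Au^3+(aq) + 3 Sn^2+(aq) → 2 Au(s) + 3 Sn^4+(aq); hence Q = [Sn^4+(aq)]^3 / ([Au^3+(aq)]^2·[Sn^2+(aq)]^3) = 72.6 (log Q = 1.861).
Applying E = E° − (RT ln10/nF)·log Q gives +1.36 − (0.0591/6)(1.861) = +1.342 V.

+1.342 V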